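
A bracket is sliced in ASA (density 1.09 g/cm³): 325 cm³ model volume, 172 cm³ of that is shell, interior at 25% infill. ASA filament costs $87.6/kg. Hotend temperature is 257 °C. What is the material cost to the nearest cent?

$20.08

Volume inside the shell: 325 − 172 → 153 cm³.
Infill volume = 0.25 × 153, so 38.25 cm³.
Deposited volume = 172 + 38.25 = 210.25 cm³.
Mass: 210.25 × 1.09 → 229.1725 g.
At $87.6/kg: 229.1725/1000 × 87.6 = $20.08.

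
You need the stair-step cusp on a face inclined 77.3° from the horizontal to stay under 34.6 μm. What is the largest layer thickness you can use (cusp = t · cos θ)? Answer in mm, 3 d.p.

Layer height = cusp / cos(77.3°) = 0.0346 / 0.2198 = 0.157 mm.

0.157 mm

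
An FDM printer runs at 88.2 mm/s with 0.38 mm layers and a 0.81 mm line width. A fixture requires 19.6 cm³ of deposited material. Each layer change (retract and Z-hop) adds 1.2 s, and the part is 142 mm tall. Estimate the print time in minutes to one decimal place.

19.5 minutes

Bead cross-section: 0.38 × 0.81 → 0.3078 mm².
Toolpath length = 19.6 cm³ / 0.3078 mm² = 19600 / 0.3078 = 63677.7 mm.
Extrusion time = 63677.7 / 88.2 = 722 s.
Layer count = ceil(142 / 0.38) = 374.
Non-print overhead = 374 × 1.2 = 448.8 s.
Altogether 722 + 448.8 = 1170.8 s, i.e. 19.5 minutes.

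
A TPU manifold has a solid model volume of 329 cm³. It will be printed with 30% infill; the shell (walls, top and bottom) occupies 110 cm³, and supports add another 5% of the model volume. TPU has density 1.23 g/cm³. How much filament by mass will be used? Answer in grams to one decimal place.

236.3 g

Infill region = 329 − 110, so 219 cm³.
Infill deposited = 0.30 × 219, so 65.7 cm³.
Support = 0.05 × 329 = 16.45 cm³.
Total extruded = 110 + 65.7 + 16.45 = 192.15 cm³.
Mass = 192.15 × 1.23, so 236.3445 g.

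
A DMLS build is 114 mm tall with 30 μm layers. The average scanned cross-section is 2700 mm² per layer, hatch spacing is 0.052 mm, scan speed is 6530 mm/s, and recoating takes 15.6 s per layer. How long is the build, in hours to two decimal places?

Layers = ⌈114/0.03⌉ = 3800.
Scan path per layer: 2700 / 0.052 → 51923.1 mm.
Scan time per layer = 51923.1 / 6530, so 7.9515 s.
Layer cycle = 7.9515 + 15.6, so 23.5515 s.
Total: 3800 × 23.5515 s = 89495.7 s → 24.86 hours.

24.86 hours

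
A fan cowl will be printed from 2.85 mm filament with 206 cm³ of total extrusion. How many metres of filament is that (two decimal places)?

32.29 m

A = π r² = π × 1.425² = 6.3794 mm².
Length = 206 cm³ / 6.3794 mm² = 206000 / 6.3794 = 32291.44 mm = 32.29 m.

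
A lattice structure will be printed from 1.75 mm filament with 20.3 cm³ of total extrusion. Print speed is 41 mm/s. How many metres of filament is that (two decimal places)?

8.44 m

Cross-section of 1.75 mm filament: π·(1.75/2)² = 2.4053 mm².
L = 20300 mm³ / 2.4053 mm² = 8439.7 mm, i.e. 8.44 m.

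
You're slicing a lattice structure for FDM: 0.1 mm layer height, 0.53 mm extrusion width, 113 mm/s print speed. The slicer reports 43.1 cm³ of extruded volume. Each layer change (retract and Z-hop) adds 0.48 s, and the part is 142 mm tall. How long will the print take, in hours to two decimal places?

Line area = 0.1 × 0.53 = 0.053 mm².
Total extruded path = 43100/0.053 = 813207.5 mm.
Time extruding = 813207.5 / 113 = 7196.5 s.
Layer count = ceil(142 / 0.1) = 1420.
Z-hop total = 1420 × 0.48 = 681.6 s.
Altogether 7196.5 + 681.6 = 7878.1 s, i.e. 2.19 hours.

2.19 hours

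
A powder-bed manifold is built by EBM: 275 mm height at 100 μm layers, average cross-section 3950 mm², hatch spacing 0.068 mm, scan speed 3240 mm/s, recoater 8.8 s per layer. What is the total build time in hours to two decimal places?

20.42 hours

Layers = ⌈275/0.1⌉ = 2750.
Hatch length per layer = 3950 / 0.068, so 58088.2 mm.
Per-layer scan time = 58088.2 / 3240, so 17.9285 s.
Layer cycle: 17.9285 + 8.8 → 26.7285 s.
Build time = 2750 × 26.7285 = 73503.375 s = 20.42 hours.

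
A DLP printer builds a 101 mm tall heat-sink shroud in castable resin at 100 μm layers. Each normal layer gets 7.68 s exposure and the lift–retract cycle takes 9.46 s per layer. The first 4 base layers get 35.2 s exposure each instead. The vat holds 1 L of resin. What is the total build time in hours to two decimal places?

Layer count = ceil(101 / 0.1) = 1010.
Base layers = 4 × (35.2 + 9.46), so 178.64 s.
Remaining layers: 1006 × (7.68 + 9.46) → 17242.84 s.
Total = 178.64 + 17242.84 = 17421.48 s = 4.84 hours.

4.84 hours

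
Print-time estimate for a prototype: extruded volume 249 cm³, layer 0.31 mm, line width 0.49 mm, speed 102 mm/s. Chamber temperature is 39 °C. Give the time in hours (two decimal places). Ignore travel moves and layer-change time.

Extrusion cross-section = 0.31 × 0.49, so 0.1519 mm².
Path length: 249000 mm³ / 0.1519 mm² → 1639236.3 mm.
Time extruding = 1639236.3 / 102 = 16070.9 s.
Converting: 16070.9 s = 4.46 hours.

4.46 hours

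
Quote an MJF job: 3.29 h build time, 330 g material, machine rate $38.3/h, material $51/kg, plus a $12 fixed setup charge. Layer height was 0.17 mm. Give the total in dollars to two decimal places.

Machine-time cost = 38.3 × 3.29, so $126.007.
Feedstock cost = 51 × 330/1000, so $16.83.
Total = 126.007 + 16.83 + 12 = 154.837 ≈ $154.84.

$154.84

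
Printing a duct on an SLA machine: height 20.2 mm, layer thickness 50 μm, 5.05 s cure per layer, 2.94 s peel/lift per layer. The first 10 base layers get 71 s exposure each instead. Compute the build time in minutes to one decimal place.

64.8 minutes

Layer count = ceil(20.2 / 0.05) = 404.
Bottom layers: 10 × (71 + 2.94) → 739.4 s.
Normal layers = 394 × (5.05 + 2.94), so 3148.06 s.
Sum: 739.4 + 3148.06 = 3887.46 s → 64.8 minutes.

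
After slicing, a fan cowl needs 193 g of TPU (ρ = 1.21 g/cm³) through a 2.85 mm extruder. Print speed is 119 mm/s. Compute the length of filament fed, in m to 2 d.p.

25.00 m

Volume = 193 g / 1.21 g·cm⁻³ = 159.5041 cm³ = 159504.1 mm³.
Cross-section of 2.85 mm filament: π·(2.85/2)² = 6.3794 mm².
Length = 159504.1 / 6.3794 = 25002.99 mm = 25.00 m.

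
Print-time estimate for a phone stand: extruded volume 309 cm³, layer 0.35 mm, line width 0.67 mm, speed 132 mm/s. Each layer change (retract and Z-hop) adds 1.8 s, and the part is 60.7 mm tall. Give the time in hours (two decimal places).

2.86 hours

Bead cross-section: 0.35 × 0.67 → 0.2345 mm².
Path length: 309000 mm³ / 0.2345 mm² → 1317697.2 mm.
Extrusion time = 1317697.2 / 132 = 9982.6 s.
Layer count = ceil(60.7 / 0.35) = 174.
Z-hop total = 174 × 1.8, so 313.2 s.
Altogether 9982.6 + 313.2 = 10295.8 s, i.e. 2.86 hours.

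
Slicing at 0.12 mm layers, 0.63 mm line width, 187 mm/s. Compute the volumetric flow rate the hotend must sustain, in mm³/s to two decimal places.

14.14

Bead cross-section = 0.12 × 0.63 = 0.0756 mm².
Q = v·A = 187 × 0.0756 = 14.14 mm³/s.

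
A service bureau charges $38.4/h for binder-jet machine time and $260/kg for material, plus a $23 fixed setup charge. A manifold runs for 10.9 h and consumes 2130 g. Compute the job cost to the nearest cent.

Machine-time cost = 38.4 × 10.9 = $418.56.
Material charge = 260 × 2130/1000 = $553.80.
Total = 418.56 + 553.80 + 23 = $995.36.

$995.36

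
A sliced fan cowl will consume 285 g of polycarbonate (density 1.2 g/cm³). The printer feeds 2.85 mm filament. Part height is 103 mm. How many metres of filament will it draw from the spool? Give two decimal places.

37.23 m

Volume = 285 g / 1.2 g·cm⁻³ = 237.5 cm³ = 237500 mm³.
Filament cross-section = π × (2.85/2)² = 6.3794 mm².
L = V/A = 237500/6.3794 = 37229.21 mm → 37.23 m.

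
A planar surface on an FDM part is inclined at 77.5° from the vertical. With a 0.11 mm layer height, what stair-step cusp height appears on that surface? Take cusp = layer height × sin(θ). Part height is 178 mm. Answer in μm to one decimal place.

h_c = t·sin θ = 0.11 × 0.9763 = 0.107393 mm (107.4 μm).

107.4 μm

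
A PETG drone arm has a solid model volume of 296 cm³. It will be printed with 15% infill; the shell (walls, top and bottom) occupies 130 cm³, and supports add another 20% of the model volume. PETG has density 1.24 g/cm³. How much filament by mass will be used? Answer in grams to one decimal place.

Interior volume = 296 − 130, so 166 cm³.
Infill deposited: 0.15 × 166 → 24.9 cm³.
Support = 0.20 × 296 = 59.2 cm³.
Deposited volume = 130 + 24.9 + 59.2 = 214.1 cm³.
Mass = 214.1 × 1.24 = 265.484 g.

265.5 g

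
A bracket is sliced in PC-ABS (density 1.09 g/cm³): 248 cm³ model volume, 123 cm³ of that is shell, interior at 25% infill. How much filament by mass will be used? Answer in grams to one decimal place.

Infill region = 248 − 123, so 125 cm³.
Infill deposited = 0.25 × 125 = 31.25 cm³.
Total extruded = 123 + 31.25, so 154.25 cm³.
Mass = 154.25 × 1.09, so 168.1325 g.

168.1 g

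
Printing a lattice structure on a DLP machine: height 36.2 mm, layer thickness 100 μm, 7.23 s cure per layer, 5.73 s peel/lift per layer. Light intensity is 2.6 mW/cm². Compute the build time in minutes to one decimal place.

78.2 minutes

Number of layers: 36.2 / 0.1 → 362 (rounded up).
Each layer takes = 7.23 + 5.73 = 12.96 s.
Build time: 362 × 12.96 s = 4691.52 s, i.e. 78.2 minutes.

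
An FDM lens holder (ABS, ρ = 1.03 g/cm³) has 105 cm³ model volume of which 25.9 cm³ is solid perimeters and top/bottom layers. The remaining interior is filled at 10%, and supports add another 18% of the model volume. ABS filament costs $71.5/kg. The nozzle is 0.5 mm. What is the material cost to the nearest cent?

$3.88

Volume inside the shell = 105 − 25.9, so 79.1 cm³.
Infill volume: 0.10 × 79.1 → 7.91 cm³.
Support: 0.18 × 105 → 18.9 cm³.
Total printed volume: 25.9 + 7.91 + 18.9 → 52.71 cm³.
Mass = 52.71 × 1.03 = 54.2913 g.
At $71.5/kg: 54.2913/1000 × 71.5 = $3.88.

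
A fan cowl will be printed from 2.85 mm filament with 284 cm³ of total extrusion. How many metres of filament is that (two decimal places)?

A = π r² = π × 1.425² = 6.3794 mm².
L = 284000 mm³ / 6.3794 mm² = 44518.29 mm, i.e. 44.52 m.

44.52 m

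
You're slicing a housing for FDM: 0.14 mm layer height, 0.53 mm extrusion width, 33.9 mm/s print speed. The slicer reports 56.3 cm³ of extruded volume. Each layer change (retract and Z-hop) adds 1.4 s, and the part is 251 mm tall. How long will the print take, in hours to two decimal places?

Line area: 0.14 × 0.53 → 0.0742 mm².
Toolpath length = 56.3 cm³ / 0.0742 mm² = 56300 / 0.0742 = 758760.1 mm.
Time extruding = 758760.1 / 33.9, so 22382.3 s.
Number of layers: 251 / 0.14 → 1793 (rounded up).
Non-print overhead = 1793 × 1.4, so 2510.2 s.
Total = 22382.3 + 2510.2 = 24892.5 s = 6.91 hours.

6.91 hours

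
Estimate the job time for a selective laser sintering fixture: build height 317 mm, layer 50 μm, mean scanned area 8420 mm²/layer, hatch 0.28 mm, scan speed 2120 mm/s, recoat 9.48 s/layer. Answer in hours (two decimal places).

Layer count = ceil(317 / 0.05) = 6340.
Hatch length per layer = 8420 / 0.28 = 30071.4 mm.
Per-layer scan time: 30071.4 / 2120 → 14.1846 s.
Layer cycle = 14.1846 + 9.48, so 23.6646 s.
Build time = 6340 × 23.6646 = 150033.564 s = 41.68 hours.

41.68 hours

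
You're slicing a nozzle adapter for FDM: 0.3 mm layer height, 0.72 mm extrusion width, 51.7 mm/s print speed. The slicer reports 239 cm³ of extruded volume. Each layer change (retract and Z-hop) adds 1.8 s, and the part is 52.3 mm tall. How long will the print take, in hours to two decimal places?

Bead cross-section: 0.3 × 0.72 → 0.216 mm².
Toolpath length = 239 cm³ / 0.216 mm² = 239000 / 0.216 = 1106481.5 mm.
Print-move time = 1106481.5 / 51.7, so 21402 s.
Layer count = ceil(52.3 / 0.3) = 175.
Non-print overhead: 175 × 1.8 → 315 s.
Altogether 21402 + 315 = 21717 s, i.e. 6.03 hours.

6.03 hours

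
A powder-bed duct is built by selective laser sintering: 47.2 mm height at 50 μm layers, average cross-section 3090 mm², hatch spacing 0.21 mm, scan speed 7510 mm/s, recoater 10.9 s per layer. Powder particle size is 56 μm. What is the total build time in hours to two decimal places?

3.37 hours

Number of layers: 47.2 / 0.05 → 944 (rounded up).
Hatch length per layer: 3090 / 0.21 → 14714.3 mm.
Laser time per layer = 14714.3 / 7510, so 1.9593 s.
Layer cycle: 1.9593 + 10.9 → 12.8593 s.
944 layers × 12.8593 s/layer = 12139.1792 s, i.e. 3.37 hours.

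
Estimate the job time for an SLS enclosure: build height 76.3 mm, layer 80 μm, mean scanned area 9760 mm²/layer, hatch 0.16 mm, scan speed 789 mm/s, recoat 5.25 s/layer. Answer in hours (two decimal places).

Layer count = ceil(76.3 / 0.08) = 954.
Per-layer scan distance = 9760 / 0.16 = 61000 mm.
Per-layer scan time = 61000 / 789, so 77.3131 s.
Per-layer time = 77.3131 + 5.25 = 82.5631 s.
Build time = 954 × 82.5631 = 78765.1974 s = 21.88 hours.

21.88 hours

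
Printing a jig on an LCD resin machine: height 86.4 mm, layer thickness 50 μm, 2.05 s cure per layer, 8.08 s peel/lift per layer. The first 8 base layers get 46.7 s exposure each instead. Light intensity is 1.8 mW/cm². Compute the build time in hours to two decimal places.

Layer count = ceil(86.4 / 0.05) = 1728.
Base layers = 8 × (46.7 + 8.08), so 438.24 s.
Regular layers: 1720 × (2.05 + 8.08) → 17423.6 s.
Sum: 438.24 + 17423.6 = 17861.84 s → 4.96 hours.

4.96 hours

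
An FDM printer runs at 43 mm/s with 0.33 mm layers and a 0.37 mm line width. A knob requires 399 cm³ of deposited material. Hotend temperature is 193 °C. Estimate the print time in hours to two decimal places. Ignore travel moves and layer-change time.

Bead cross-section: 0.33 × 0.37 → 0.1221 mm².
Toolpath length = 399 cm³ / 0.1221 mm² = 399000 / 0.1221 = 3267813.3 mm.
Time extruding: 3267813.3 / 43 → 75995.7 s.
Converting: 75995.7 s = 21.11 hours.

21.11 hours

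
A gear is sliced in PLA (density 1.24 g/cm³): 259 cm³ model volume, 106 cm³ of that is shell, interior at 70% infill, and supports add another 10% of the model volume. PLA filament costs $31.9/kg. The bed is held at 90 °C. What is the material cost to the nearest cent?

$9.45

Infill region = 259 − 106, so 153 cm³.
Infill volume: 0.70 × 153 → 107.1 cm³.
Support: 0.10 × 259 → 25.9 cm³.
Deposited volume: 106 + 107.1 + 25.9 → 239 cm³.
Mass = 239 × 1.24 = 296.36 g.
At $31.9/kg: 296.36/1000 × 31.9 = $9.45.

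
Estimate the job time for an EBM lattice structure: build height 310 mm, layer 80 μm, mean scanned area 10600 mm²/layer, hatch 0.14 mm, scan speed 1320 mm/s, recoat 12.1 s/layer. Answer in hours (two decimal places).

74.77 hours

Layers = ⌈310/0.08⌉ = 3875.
Scan path per layer = 10600 / 0.14, so 75714.3 mm.
Beam time per layer = 75714.3 / 1320, so 57.3593 s.
Time per layer: 57.3593 + 12.1 → 69.4593 s.
Total: 3875 × 69.4593 s = 269154.7875 s → 74.77 hours.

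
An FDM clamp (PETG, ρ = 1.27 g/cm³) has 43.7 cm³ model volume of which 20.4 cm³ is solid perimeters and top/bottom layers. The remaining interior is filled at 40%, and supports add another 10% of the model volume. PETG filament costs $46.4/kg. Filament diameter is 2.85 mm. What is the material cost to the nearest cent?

$2.01

Interior volume = 43.7 − 20.4, so 23.3 cm³.
Deposited infill = 0.40 × 23.3 = 9.32 cm³.
Support = 0.10 × 43.7, so 4.37 cm³.
Deposited volume = 20.4 + 9.32 + 4.37 = 34.09 cm³.
Mass: 34.09 × 1.27 → 43.2943 g.
Cost = 43.2943 g / 1000 × $46.4/kg = $2.01.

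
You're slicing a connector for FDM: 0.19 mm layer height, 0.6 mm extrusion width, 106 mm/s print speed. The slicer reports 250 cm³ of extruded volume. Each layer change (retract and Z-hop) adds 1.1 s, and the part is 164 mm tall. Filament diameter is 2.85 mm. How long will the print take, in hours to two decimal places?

Line area = 0.19 × 0.6, so 0.114 mm².
Path length: 250000 mm³ / 0.114 mm² → 2192982.5 mm.
Time extruding: 2192982.5 / 106 → 20688.5 s.
Layer count = ceil(164 / 0.19) = 864.
Non-print overhead: 864 × 1.1 → 950.4 s.
Total = 20688.5 + 950.4 = 21638.9 s = 6.01 hours.

6.01 hours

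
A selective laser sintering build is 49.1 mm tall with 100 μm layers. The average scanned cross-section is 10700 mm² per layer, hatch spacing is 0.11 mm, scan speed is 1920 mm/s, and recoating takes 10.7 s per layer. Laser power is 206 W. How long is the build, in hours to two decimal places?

8.37 hours

Layers = ⌈49.1/0.1⌉ = 491.
Per-layer scan distance: 10700 / 0.11 → 97272.7 mm.
Scan time per layer: 97272.7 / 1920 → 50.6629 s.
Time per layer: 50.6629 + 10.7 → 61.3629 s.
Total: 491 × 61.3629 s = 30129.1839 s → 8.37 hours.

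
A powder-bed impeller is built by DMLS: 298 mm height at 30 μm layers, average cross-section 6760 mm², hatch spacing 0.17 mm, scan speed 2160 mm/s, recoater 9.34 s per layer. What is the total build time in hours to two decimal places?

Layer count = ceil(298 / 0.03) = 9934.
Per-layer scan distance = 6760 / 0.17 = 39764.7 mm.
Laser time per layer = 39764.7 / 2160 = 18.4096 s.
Time per layer: 18.4096 + 9.34 → 27.7496 s.
Build time = 9934 × 27.7496 = 275664.5264 s = 76.57 hours.

76.57 hours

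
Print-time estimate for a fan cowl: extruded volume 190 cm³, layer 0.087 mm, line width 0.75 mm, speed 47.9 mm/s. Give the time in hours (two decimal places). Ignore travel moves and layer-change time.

16.89 hours

Extrusion cross-section: 0.087 × 0.75 → 0.06525 mm².
Total extruded path = 190000/0.06525 = 2911877.4 mm.
Extrusion time = 2911877.4 / 47.9, so 60790.8 s.
That's 60790.8 s → 16.89 hours.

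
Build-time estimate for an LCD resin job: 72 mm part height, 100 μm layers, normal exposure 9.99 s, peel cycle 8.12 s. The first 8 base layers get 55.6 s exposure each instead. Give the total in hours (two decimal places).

3.72 hours

Layers = ⌈72/0.1⌉ = 720.
Burn-in layers: 8 × (55.6 + 8.12) → 509.76 s.
Normal layers = 712 × (9.99 + 8.12) = 12894.32 s.
Sum: 509.76 + 12894.32 = 13404.08 s → 3.72 hours.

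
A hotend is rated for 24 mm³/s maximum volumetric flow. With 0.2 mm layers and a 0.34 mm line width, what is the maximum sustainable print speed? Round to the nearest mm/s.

353 mm/s

A: 0.2 × 0.34 → 0.068 mm².
v_max = Q/A = 24/0.068 = 352.94 mm/s → 353 mm/s.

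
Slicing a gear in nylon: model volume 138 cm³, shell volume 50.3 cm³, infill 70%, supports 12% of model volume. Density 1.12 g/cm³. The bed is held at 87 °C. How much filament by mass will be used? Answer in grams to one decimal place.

143.6 g

Volume inside the shell: 138 − 50.3 → 87.7 cm³.
Infill volume: 0.70 × 87.7 → 61.39 cm³.
Support = 0.12 × 138, so 16.56 cm³.
Total printed volume: 50.3 + 61.39 + 16.56 → 128.25 cm³.
Mass = 128.25 × 1.12, so 143.64 g.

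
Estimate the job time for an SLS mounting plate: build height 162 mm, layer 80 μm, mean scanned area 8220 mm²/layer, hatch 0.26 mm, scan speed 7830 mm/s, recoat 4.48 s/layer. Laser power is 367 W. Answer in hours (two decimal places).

4.79 hours

Number of layers: 162 / 0.08 → 2025 (rounded up).
Scan path per layer = 8220 / 0.26 = 31615.4 mm.
Laser time per layer: 31615.4 / 7830 → 4.0377 s.
Layer cycle = 4.0377 + 4.48, so 8.5177 s.
2025 layers × 8.5177 s/layer = 17248.3425 s, i.e. 4.79 hours.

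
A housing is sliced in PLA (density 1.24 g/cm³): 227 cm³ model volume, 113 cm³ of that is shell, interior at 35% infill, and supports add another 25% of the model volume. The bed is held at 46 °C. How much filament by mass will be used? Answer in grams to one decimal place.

260.0 g

Infill region: 227 − 113 → 114 cm³.
Deposited infill = 0.35 × 114 = 39.9 cm³.
Support: 0.25 × 227 → 56.75 cm³.
Total extruded = 113 + 39.9 + 56.75 = 209.65 cm³.
Mass = 209.65 × 1.24, so 259.966 g.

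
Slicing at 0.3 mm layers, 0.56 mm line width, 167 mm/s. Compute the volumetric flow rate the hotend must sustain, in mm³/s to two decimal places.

A = 0.3 × 0.56 = 0.168 mm².
Volumetric flow = 167 × 0.168 = 28.06 mm³/s.

28.06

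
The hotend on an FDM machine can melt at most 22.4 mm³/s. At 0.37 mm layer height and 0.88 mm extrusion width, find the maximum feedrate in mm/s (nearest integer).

69 mm/s

A = 0.37 × 0.88, so 0.3256 mm².
v_max = Q/A = 22.4/0.3256 = 68.80 mm/s → 69 mm/s.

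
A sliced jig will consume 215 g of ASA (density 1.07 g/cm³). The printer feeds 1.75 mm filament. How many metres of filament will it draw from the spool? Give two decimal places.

83.54 m

Extruded volume: 215/1.07 = 200.9346 cm³ (200934.6 mm³).
A = π r² = π × 0.875² = 2.4053 mm².
Length = 200934.6 / 2.4053 = 83538.27 mm = 83.54 m.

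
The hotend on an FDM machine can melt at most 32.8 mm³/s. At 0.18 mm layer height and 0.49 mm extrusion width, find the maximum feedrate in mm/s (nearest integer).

372 mm/s

Bead cross-section = 0.18 × 0.49 = 0.0882 mm².
Max speed = 32.8 / 0.0882 = 371.88 ≈ 372 mm/s.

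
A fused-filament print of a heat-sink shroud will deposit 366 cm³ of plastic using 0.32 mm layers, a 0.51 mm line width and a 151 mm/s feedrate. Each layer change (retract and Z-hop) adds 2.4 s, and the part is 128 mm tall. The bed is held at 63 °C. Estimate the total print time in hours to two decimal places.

Line area = 0.32 × 0.51, so 0.1632 mm².
Toolpath length = 366 cm³ / 0.1632 mm² = 366000 / 0.1632 = 2242647.1 mm.
Print-move time: 2242647.1 / 151 → 14852 s.
Layers = ⌈128/0.32⌉ = 400.
Non-print overhead: 400 × 2.4 → 960 s.
Total = 14852 + 960 = 15812 s = 4.39 hours.

4.39 hours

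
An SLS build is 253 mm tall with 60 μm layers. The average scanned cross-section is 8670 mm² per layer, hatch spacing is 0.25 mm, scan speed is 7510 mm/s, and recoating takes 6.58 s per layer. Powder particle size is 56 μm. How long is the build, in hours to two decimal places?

13.12 hours

Number of layers: 253 / 0.06 → 4217 (rounded up).
Scan path per layer: 8670 / 0.25 → 34680 mm.
Scan time per layer = 34680 / 7510 = 4.6178 s.
Layer cycle = 4.6178 + 6.58, so 11.1978 s.
Total: 4217 × 11.1978 s = 47221.1226 s → 13.12 hours.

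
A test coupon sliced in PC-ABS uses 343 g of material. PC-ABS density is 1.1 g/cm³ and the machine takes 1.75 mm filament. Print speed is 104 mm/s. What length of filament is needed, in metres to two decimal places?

Extruded volume: 343/1.1 = 311.8182 cm³ (311818.2 mm³).
Cross-section of 1.75 mm filament: π·(1.75/2)² = 2.4053 mm².
L = V/A = 311818.2/2.4053 = 129637.97 mm → 129.64 m.

129.64 m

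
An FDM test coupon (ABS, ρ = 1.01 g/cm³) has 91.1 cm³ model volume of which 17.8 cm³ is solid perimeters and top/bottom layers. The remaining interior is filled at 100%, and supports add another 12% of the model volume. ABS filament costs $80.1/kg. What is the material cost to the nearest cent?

$8.25

Interior volume = 91.1 − 17.8, so 73.3 cm³.
Deposited infill: 1.00 × 73.3 → 73.3 cm³.
Support: 0.12 × 91.1 → 10.932 cm³.
Total extruded: 17.8 + 73.3 + 10.932 → 102.032 cm³.
Mass: 102.032 × 1.01 → 103.05232 g.
Cost = 103.05232 g / 1000 × $80.1/kg = $8.25.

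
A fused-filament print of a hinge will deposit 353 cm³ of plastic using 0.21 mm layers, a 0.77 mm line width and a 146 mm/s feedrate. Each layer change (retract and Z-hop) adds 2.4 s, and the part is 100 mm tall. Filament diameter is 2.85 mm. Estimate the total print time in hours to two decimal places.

4.47 hours

Bead cross-section = 0.21 × 0.77, so 0.1617 mm².
Toolpath length = 353 cm³ / 0.1617 mm² = 353000 / 0.1617 = 2183055 mm.
Time extruding = 2183055 / 146 = 14952.4 s.
Layer count = ceil(100 / 0.21) = 477.
Layer-change overhead: 477 × 2.4 → 1144.8 s.
Altogether 14952.4 + 1144.8 = 16097.2 s, i.e. 4.47 hours.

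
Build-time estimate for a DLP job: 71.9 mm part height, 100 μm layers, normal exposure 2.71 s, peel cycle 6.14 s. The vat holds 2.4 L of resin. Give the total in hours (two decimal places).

1.77 hours

Number of layers: 71.9 / 0.1 → 719 (rounded up).
Cycle time = 2.71 + 6.14 = 8.85 s.
Total = 719 × 8.85 = 6363.15 s = 1.77 hours.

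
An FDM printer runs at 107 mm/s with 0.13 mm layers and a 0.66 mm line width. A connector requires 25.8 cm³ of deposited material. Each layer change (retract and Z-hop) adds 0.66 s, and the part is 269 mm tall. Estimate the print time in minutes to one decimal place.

69.6 minutes

Line area: 0.13 × 0.66 → 0.0858 mm².
Toolpath length = 25.8 cm³ / 0.0858 mm² = 25800 / 0.0858 = 300699.3 mm.
Time extruding = 300699.3 / 107 = 2810.3 s.
Number of layers: 269 / 0.13 → 2070 (rounded up).
Z-hop total: 2070 × 0.66 → 1366.2 s.
Altogether 2810.3 + 1366.2 = 4176.5 s, i.e. 69.6 minutes.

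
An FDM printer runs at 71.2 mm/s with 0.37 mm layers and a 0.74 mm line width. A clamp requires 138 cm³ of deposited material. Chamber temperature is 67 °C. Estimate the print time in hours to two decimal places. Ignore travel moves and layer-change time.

1.97 hours

Line area: 0.37 × 0.74 → 0.2738 mm².
Toolpath length = 138 cm³ / 0.2738 mm² = 138000 / 0.2738 = 504017.5 mm.
Extrusion time: 504017.5 / 71.2 → 7078.9 s.
That's 7078.9 s → 1.97 hours.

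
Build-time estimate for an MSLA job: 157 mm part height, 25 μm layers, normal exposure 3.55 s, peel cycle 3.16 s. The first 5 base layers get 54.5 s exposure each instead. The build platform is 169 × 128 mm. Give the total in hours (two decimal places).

Layers = ⌈157/0.025⌉ = 6280.
Bottom layers = 5 × (54.5 + 3.16) = 288.3 s.
Normal layers = 6275 × (3.55 + 3.16) = 42105.25 s.
Sum: 288.3 + 42105.25 = 42393.55 s → 11.78 hours.

11.78 hours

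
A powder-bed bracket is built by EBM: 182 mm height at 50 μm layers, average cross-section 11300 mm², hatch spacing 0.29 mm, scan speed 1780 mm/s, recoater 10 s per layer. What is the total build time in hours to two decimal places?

Layers = ⌈182/0.05⌉ = 3640.
Per-layer scan distance = 11300 / 0.29 = 38965.5 mm.
Scan time per layer = 38965.5 / 1780 = 21.8907 s.
Time per layer = 21.8907 + 10, so 31.8907 s.
Total: 3640 × 31.8907 s = 116082.148 s → 32.25 hours.

32.25 hours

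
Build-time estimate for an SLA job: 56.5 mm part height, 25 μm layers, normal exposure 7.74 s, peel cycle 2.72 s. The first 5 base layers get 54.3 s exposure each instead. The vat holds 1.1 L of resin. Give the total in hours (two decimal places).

Layers = ⌈56.5/0.025⌉ = 2260.
Bottom layers = 5 × (54.3 + 2.72) = 285.1 s.
Regular layers = 2255 × (7.74 + 2.72), so 23587.3 s.
Total = 285.1 + 23587.3 = 23872.4 s = 6.63 hours.

6.63 hours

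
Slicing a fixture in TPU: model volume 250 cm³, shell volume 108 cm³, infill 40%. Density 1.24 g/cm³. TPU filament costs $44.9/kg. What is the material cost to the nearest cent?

Interior volume: 250 − 108 → 142 cm³.
Deposited infill = 0.40 × 142, so 56.8 cm³.
Total printed volume = 108 + 56.8, so 164.8 cm³.
Mass = 164.8 × 1.24, so 204.352 g.
Cost = 204.352 g / 1000 × $44.9/kg = $9.18.

$9.18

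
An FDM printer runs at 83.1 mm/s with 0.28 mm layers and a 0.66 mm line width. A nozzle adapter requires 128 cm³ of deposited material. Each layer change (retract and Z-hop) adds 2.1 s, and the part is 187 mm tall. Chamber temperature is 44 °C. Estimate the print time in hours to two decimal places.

Line area = 0.28 × 0.66, so 0.1848 mm².
Path length: 128000 mm³ / 0.1848 mm² → 692640.7 mm.
Print-move time: 692640.7 / 83.1 → 8335 s.
Number of layers: 187 / 0.28 → 668 (rounded up).
Layer-change overhead = 668 × 2.1 = 1402.8 s.
Total = 8335 + 1402.8 = 9737.8 s = 2.70 hours.

2.70 hours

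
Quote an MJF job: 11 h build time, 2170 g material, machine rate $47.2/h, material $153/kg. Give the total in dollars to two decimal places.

Machine-time cost = 47.2 × 11, so $519.20.
Feedstock cost: 153 × 2170/1000 → $332.01.
Total = 519.20 + 332.01 = $851.21.

$851.21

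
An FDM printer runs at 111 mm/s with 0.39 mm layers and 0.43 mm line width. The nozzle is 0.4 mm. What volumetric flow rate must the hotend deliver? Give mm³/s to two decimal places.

A = 0.39 × 0.43, so 0.1677 mm².
Q = v·A = 111 × 0.1677 = 18.61 mm³/s.

18.61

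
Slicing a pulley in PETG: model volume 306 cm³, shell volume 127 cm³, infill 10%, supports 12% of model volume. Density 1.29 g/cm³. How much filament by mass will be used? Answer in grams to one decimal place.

Volume inside the shell: 306 − 127 → 179 cm³.
Infill deposited = 0.10 × 179 = 17.9 cm³.
Support: 0.12 × 306 → 36.72 cm³.
Total extruded = 127 + 17.9 + 36.72 = 181.62 cm³.
Mass = 181.62 × 1.29 = 234.2898 g.

234.3 g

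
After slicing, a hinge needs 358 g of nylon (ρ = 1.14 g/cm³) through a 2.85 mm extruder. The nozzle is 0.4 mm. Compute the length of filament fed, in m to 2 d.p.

49.23 m

Volume = 358 g / 1.14 g·cm⁻³ = 314.0351 cm³ = 314035.1 mm³.
Cross-section of 2.85 mm filament: π·(2.85/2)² = 6.3794 mm².
L = V/A = 314035.1/6.3794 = 49226.43 mm → 49.23 m.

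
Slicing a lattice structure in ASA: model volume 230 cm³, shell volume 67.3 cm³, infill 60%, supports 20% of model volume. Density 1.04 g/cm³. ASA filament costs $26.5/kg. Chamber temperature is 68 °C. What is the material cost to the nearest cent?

$5.81

Interior volume = 230 − 67.3, so 162.7 cm³.
Deposited infill = 0.60 × 162.7, so 97.62 cm³.
Support = 0.20 × 230 = 46 cm³.
Total printed volume: 67.3 + 97.62 + 46 → 210.92 cm³.
Mass: 210.92 × 1.04 → 219.3568 g.
Cost = 219.3568 g / 1000 × $26.5/kg = $5.81.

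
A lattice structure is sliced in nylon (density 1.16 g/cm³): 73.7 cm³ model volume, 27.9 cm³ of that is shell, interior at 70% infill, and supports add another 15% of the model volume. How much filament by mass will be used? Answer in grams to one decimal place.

82.4 g

Volume inside the shell: 73.7 − 27.9 → 45.8 cm³.
Infill volume = 0.70 × 45.8 = 32.06 cm³.
Support = 0.15 × 73.7 = 11.055 cm³.
Total printed volume = 27.9 + 32.06 + 11.055 = 71.015 cm³.
Mass = 71.015 × 1.16, so 82.3774 g.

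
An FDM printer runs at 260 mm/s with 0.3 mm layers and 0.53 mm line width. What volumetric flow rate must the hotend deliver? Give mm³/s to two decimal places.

Extrusion cross-section = 0.3 × 0.53, so 0.159 mm².
Q = v·A = 260 × 0.159 = 41.34 mm³/s.

41.34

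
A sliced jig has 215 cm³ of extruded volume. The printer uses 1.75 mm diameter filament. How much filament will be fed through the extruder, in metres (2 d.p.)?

Cross-section of 1.75 mm filament: π·(1.75/2)² = 2.4053 mm².
Length = 215 cm³ / 2.4053 mm² = 215000 / 2.4053 = 89385.94 mm = 89.39 m.

89.39 m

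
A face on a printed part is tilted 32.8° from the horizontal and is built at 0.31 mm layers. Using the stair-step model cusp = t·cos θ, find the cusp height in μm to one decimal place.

260.6 μm

cos(32.8°) = 0.8406, so cusp = 0.31 × 0.8406 = 0.260586 mm → 260.6 μm.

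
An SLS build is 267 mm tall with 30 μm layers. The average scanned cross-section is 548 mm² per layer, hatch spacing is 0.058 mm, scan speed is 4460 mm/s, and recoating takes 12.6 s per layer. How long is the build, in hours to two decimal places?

36.39 hours

Layers = ⌈267/0.03⌉ = 8900.
Scan path per layer: 548 / 0.058 → 9448.3 mm.
Scan time per layer = 9448.3 / 4460, so 2.1185 s.
Per-layer time: 2.1185 + 12.6 → 14.7185 s.
8900 layers × 14.7185 s/layer = 130994.65 s, i.e. 36.39 hours.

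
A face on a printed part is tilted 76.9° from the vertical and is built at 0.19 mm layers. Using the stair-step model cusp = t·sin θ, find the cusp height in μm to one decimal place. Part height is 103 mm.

185.1 μm

sin(76.9°) = 0.9740, so cusp = 0.19 × 0.9740 = 0.18506 mm → 185.1 μm.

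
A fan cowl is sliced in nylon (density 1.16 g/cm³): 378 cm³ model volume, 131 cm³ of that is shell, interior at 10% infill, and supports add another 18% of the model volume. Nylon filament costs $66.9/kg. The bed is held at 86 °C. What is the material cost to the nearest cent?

$17.36

Interior volume = 378 − 131, so 247 cm³.
Deposited infill = 0.10 × 247 = 24.7 cm³.
Support: 0.18 × 378 → 68.04 cm³.
Deposited volume = 131 + 24.7 + 68.04, so 223.74 cm³.
Mass = 223.74 × 1.16, so 259.5384 g.
At $66.9/kg: 259.5384/1000 × 66.9 = $17.36.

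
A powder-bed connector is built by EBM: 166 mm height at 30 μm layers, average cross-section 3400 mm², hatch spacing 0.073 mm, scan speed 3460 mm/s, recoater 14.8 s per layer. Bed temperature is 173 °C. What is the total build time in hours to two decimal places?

43.44 hours

Number of layers: 166 / 0.03 → 5534 (rounded up).
Per-layer scan distance = 3400 / 0.073, so 46575.3 mm.
Per-layer scan time: 46575.3 / 3460 → 13.4611 s.
Time per layer = 13.4611 + 14.8 = 28.2611 s.
Total: 5534 × 28.2611 s = 156396.9274 s → 43.44 hours.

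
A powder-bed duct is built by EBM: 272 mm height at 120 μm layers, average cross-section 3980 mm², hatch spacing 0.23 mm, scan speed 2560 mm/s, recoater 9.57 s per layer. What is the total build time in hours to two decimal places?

Layer count = ceil(272 / 0.12) = 2267.
Scan path per layer = 3980 / 0.23 = 17304.3 mm.
Per-layer scan time = 17304.3 / 2560, so 6.7595 s.
Time per layer = 6.7595 + 9.57 = 16.3295 s.
Total: 2267 × 16.3295 s = 37018.9765 s → 10.28 hours.

10.28 hours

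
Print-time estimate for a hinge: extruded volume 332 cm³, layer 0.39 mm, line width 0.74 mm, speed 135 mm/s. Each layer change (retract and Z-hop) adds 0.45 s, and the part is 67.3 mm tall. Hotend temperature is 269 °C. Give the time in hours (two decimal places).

Line area = 0.39 × 0.74, so 0.2886 mm².
Path length: 332000 mm³ / 0.2886 mm² → 1150381.2 mm.
Time extruding: 1150381.2 / 135 → 8521.3 s.
Layers = ⌈67.3/0.39⌉ = 173.
Non-print overhead = 173 × 0.45 = 77.85 s.
Total = 8521.3 + 77.85 = 8599.15 s = 2.39 hours.

2.39 hours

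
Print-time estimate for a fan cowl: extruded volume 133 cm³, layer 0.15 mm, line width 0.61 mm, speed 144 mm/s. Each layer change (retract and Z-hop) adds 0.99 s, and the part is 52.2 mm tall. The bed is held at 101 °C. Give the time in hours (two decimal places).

2.90 hours

Bead cross-section = 0.15 × 0.61 = 0.0915 mm².
Toolpath length = 133 cm³ / 0.0915 mm² = 133000 / 0.0915 = 1453551.9 mm.
Time extruding = 1453551.9 / 144, so 10094.1 s.
Number of layers: 52.2 / 0.15 → 348 (rounded up).
Layer-change overhead = 348 × 0.99 = 344.52 s.
Total = 10094.1 + 344.52 = 10438.62 s = 2.90 hours.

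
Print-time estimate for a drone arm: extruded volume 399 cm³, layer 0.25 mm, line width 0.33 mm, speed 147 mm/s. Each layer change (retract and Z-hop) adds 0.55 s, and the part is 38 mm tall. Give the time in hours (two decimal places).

9.16 hours

Bead cross-section = 0.25 × 0.33 = 0.0825 mm².
Toolpath length = 399 cm³ / 0.0825 mm² = 399000 / 0.0825 = 4836363.6 mm.
Extrusion time = 4836363.6 / 147, so 32900.4 s.
Number of layers: 38 / 0.25 → 152 (rounded up).
Z-hop total: 152 × 0.55 → 83.6 s.
Total = 32900.4 + 83.6 = 32984 s = 9.16 hours.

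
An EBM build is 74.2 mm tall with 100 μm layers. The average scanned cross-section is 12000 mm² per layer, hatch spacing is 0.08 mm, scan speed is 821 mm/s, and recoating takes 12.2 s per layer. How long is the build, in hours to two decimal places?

Layers = ⌈74.2/0.1⌉ = 742.
Per-layer scan distance = 12000 / 0.08, so 150000 mm.
Beam time per layer: 150000 / 821 → 182.704 s.
Layer cycle: 182.704 + 12.2 → 194.904 s.
Build time = 742 × 194.904 = 144618.768 s = 40.17 hours.

40.17 hours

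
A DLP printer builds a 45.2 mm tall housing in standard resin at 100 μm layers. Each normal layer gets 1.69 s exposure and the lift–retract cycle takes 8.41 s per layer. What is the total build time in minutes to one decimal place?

76.1 minutes

Number of layers: 45.2 / 0.1 → 452 (rounded up).
Each layer takes = 1.69 + 8.41 = 10.1 s.
Build time: 452 × 10.1 s = 4565.2 s, i.e. 76.1 minutes.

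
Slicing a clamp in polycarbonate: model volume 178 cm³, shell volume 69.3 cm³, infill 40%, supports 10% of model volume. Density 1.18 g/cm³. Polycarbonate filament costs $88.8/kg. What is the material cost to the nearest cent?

$13.68

Volume inside the shell: 178 − 69.3 → 108.7 cm³.
Deposited infill: 0.40 × 108.7 → 43.48 cm³.
Support = 0.10 × 178 = 17.8 cm³.
Deposited volume = 69.3 + 43.48 + 17.8 = 130.58 cm³.
Mass: 130.58 × 1.18 → 154.0844 g.
At $88.8/kg: 154.0844/1000 × 88.8 = $13.68.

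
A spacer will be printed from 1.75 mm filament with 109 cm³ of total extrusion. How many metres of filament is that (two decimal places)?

45.32 m

A = π r² = π × 0.875² = 2.4053 mm².
L = 109000 mm³ / 2.4053 mm² = 45316.59 mm, i.e. 45.32 m.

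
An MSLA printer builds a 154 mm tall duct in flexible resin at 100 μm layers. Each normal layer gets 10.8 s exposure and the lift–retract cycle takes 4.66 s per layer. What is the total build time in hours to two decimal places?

Layers = ⌈154/0.1⌉ = 1540.
Per-layer time: 10.8 + 4.66 → 15.46 s.
Build time: 1540 × 15.46 s = 23808.4 s, i.e. 6.61 hours.

6.61 hours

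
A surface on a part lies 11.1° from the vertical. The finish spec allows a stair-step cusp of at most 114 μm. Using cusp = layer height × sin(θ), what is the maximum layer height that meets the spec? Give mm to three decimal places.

0.592 mm

t = h_c / sin θ = 0.114 / 0.1925 = 0.592 mm.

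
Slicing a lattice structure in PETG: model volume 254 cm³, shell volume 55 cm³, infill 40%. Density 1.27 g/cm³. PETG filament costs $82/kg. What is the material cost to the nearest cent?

$14.02

Infill region = 254 − 55, so 199 cm³.
Infill deposited = 0.40 × 199 = 79.6 cm³.
Total extruded = 55 + 79.6 = 134.6 cm³.
Mass: 134.6 × 1.27 → 170.942 g.
At $82/kg: 170.942/1000 × 82 = $14.02.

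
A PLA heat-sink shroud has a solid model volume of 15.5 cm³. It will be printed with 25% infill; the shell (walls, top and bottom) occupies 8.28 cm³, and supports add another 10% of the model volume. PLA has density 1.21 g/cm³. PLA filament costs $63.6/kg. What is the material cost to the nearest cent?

$0.90

Interior volume: 15.5 − 8.28 → 7.22 cm³.
Deposited infill: 0.25 × 7.22 → 1.805 cm³.
Support: 0.10 × 15.5 → 1.55 cm³.
Total extruded = 8.28 + 1.805 + 1.55 = 11.635 cm³.
Mass = 11.635 × 1.21, so 14.07835 g.
At $63.6/kg: 14.07835/1000 × 63.6 = $0.90.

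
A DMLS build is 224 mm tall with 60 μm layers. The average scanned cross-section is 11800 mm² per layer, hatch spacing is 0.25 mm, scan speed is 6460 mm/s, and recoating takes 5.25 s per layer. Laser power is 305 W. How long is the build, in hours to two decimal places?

Layer count = ceil(224 / 0.06) = 3734.
Per-layer scan distance: 11800 / 0.25 → 47200 mm.
Laser time per layer = 47200 / 6460 = 7.3065 s.
Time per layer = 7.3065 + 5.25, so 12.5565 s.
Total: 3734 × 12.5565 s = 46885.971 s → 13.02 hours.

13.02 hours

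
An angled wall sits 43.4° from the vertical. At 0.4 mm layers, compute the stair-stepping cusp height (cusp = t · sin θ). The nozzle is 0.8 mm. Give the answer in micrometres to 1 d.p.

sin(43.4°) = 0.6871, so cusp = 0.4 × 0.6871 = 0.27484 mm → 274.8 μm.

274.8 μm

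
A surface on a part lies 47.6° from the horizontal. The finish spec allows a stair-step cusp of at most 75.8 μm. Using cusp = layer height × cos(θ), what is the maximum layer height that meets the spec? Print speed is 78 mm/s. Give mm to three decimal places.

0.112 mm

cos(47.6°) = 0.6743; t_max = 0.0758/0.6743 = 0.112 mm.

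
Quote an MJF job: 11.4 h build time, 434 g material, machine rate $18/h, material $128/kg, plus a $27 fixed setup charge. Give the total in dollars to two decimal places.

$287.75

Machine cost = 18 × 11.4 = $205.20.
Material cost: 128 × 434/1000 → $55.552.
Adding setup: 205.20 + 55.552 + 27 → 287.752 ≈ $287.75.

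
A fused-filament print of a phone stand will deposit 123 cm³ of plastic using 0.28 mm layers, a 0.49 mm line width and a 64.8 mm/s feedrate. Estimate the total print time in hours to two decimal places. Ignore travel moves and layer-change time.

3.84 hours

Bead cross-section = 0.28 × 0.49 = 0.1372 mm².
Total extruded path = 123000/0.1372 = 896501.5 mm.
Extrusion time = 896501.5 / 64.8 = 13834.9 s.
Converting: 13834.9 s = 3.84 hours.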